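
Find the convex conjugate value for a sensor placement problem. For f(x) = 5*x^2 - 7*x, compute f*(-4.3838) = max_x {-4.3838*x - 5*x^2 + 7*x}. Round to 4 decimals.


f*(y) = sup_x {y*x - a*x^2 - b*x} = sup_x {(y-b)*x - a*x^2}
FOC: (y - b) - 2a*x = 0 => x* = (y - b)/(2a)
x* = (-4.3838 + 7)/(2*5) = 0.2616
f*(-4.3838) = (y-b)^2/(4a) = (-4.3838 + 7)^2/(4*5)
= 6.8445/20 = 0.3422


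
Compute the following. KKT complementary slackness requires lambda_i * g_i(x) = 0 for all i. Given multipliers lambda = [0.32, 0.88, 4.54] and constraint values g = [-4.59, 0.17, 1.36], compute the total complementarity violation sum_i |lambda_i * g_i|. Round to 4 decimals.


KKT complementary slackness check:
lambda_1 * g_1 = 0.32 * -4.59 = -1.4688
lambda_2 * g_2 = 0.88 * 0.17 = 0.1496
lambda_3 * g_3 = 4.54 * 1.36 = 6.1744
Total violation = 1.4688 + 0.1496 + 6.1744 = 7.7928


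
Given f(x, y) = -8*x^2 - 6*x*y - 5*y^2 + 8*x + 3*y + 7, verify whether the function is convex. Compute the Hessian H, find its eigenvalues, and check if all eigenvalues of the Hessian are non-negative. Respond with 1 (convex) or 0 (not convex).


The Hessian of f(x,y) = -8*x^2 - 6*x*y - 5*y^2 + 8*x + 3*y + 7 is:
H = [[-16, -6], [-6, -10]]
Trace = -16 - 10 = -26
Determinant = -16*-10 - (-6)^2 = 124
Discriminant = (-26)^2 - 4*124 = 180.0
Eigenvalues: lambda_1 = -19.7082, lambda_2 = -6.2918
The function is not convex.

0


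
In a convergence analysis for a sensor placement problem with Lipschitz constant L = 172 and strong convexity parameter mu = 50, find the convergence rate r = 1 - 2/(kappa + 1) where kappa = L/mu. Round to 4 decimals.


Step 1: Compute the condition number.
kappa = L/mu = 172/50 = 3.44
Step 2: Compute the convergence rate.
r = 1 - 2/(kappa + 1) = 1 - 2*mu/(L + mu) = (L - mu)/(L + mu) = 122/222 = 0.5495


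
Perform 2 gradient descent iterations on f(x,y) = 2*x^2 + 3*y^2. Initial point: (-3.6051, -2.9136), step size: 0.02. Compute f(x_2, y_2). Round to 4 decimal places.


Gradient descent on f(x,y) = 2*x^2 + 3*y^2.
Starting point: (-3.6051, -2.9136), alpha = 0.02
Step 1: grad_x = 2*2*-3.6051 = -14.4204, grad_y = 2*3*-2.9136 = -17.4816
  x_1 = -3.6051 - 0.02*-14.4204 = -3.3167
  y_1 = -2.9136 - 0.02*-17.4816 = -2.564
Step 2: grad_x = 2*2*-3.3167 = -13.2668, grad_y = 2*3*-2.564 = -15.3838
  x_2 = -3.3167 - 0.02*-13.2668 = -3.0514
  y_2 = -2.564 - 0.02*-15.3838 = -2.2563
f(-3.0514, -2.2563) = 2*(-3.0514)^2 + 3*(-2.2563)^2 = 33.8941


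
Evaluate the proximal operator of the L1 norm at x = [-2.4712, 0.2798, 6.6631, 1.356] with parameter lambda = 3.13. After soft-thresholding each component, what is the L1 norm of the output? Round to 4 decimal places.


Soft-thresholding with lambda = 3.13:
prox(-2.4712) = sign(-2.4712)*max(|-2.4712| - 3.13, 0) = 0.0
prox(0.2798) = sign(0.2798)*max(|0.2798| - 3.13, 0) = 0.0
prox(6.6631) = sign(6.6631)*max(|6.6631| - 3.13, 0) = 3.5331
prox(1.356) = sign(1.356)*max(|1.356| - 3.13, 0) = 0.0
prox(x) = [0.0, 0.0, 3.5331, 0.0]
||prox(x)||_1 = 0.0 + 0.0 + 3.5331 + 0.0 = 3.5331


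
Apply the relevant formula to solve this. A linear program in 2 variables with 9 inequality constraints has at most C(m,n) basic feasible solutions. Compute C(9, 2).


Each vertex corresponds to some choice of n active constraints out of m, so the number of vertices is at most C(m, n) = m! / (n!(m-n)!).
m = 9, n = 2
Numerator: 9 * 8
Denominator: 2! = 2
C(9, 2) = 36


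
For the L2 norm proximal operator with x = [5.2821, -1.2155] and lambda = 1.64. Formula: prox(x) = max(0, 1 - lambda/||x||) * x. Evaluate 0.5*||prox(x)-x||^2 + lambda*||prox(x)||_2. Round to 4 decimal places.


Step 1: Compute ||x||.
||x|| = 5.4201
Step 2: Compute scaling factor.
scale = max(0, 1 - 1.64/5.4201) = 0.6974
Step 3: prox(x) = [3.6839, -0.8477]
||prox(x)|| = 3.7801
Step 4: Proximal objective.
0.5*||prox-x||^2 = 1.3448
lambda*||prox|| = 6.1994
Total = 7.5442


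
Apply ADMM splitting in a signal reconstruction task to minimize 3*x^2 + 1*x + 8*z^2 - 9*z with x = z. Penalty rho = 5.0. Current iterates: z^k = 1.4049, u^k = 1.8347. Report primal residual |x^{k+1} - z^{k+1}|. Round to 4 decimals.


ADMM iteration with rho = 5.0, z^k = 1.4049, u^k = 1.8347
Step 1: x-update.
Minimize 3*x^2 + 1*x + (5.0/2)*(x - 1.4049 + 1.8347)^2
FOC: (2*3 + 5.0)*x = -1 + 5.0*(1.4049 - 1.8347)
x^{k+1} = -0.2863
Step 2: z-update.
Minimize 8*z^2 - 9*z + (5.0/2)*(-0.2863 - z + 1.8347)^2
FOC: (2*8 + 5.0)*z = 9 + 5.0*(-0.2863 + 1.8347)
z^{k+1} = 0.7972
Step 3: u-update.
u^{k+1} = 1.8347 - 0.2863 - 0.7972 = 0.7512
Step 4: Primal residual = |-0.2863 - 0.7972| = 1.0835


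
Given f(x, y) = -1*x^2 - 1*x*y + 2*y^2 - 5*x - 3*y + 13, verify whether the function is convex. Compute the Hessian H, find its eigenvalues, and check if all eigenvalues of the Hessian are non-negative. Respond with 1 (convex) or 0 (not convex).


The Hessian of f(x,y) = -1*x^2 - 1*x*y + 2*y^2 - 5*x - 3*y + 13 is:
H = [[-2, -1], [-1, 4]]
Trace = -2 + 4 = 2
Determinant = -2*4 - (-1)^2 = -9
Discriminant = (2)^2 - 4*-9 = 40.0
Eigenvalues: lambda_1 = -2.1623, lambda_2 = 4.1623
The function is not convex.

0


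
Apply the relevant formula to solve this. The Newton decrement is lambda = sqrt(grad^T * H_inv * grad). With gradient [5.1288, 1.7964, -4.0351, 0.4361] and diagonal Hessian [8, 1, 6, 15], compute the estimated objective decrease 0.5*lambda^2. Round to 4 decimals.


Step 1: H is diagonal, so H^(-1) * g = [0.6411, 1.7964, -0.6725, 0.0291].
Step 2: g^T H^(-1) g = sum_i g_i^2 / H_ii
  = (5.1288)^2/8 + (1.7964)^2/1 + (-4.0351)^2/6 + (0.4361)^2/15
  = 3.2881 + 3.2271 + 2.7137 + 0.0127 = 9.2415
Step 3: Objective decrease = 0.5 * g^T H^(-1) g = 4.6207


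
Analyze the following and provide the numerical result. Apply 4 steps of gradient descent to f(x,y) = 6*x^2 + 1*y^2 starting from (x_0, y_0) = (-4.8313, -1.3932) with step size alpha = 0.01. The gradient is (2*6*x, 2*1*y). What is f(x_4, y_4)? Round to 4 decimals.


Gradient descent on f(x,y) = 6*x^2 + 1*y^2.
Starting point: (-4.8313, -1.3932), alpha = 0.01
Step 1: grad_x = 2*6*-4.8313 = -57.9756, grad_y = 2*1*-1.3932 = -2.7864
  x_1 = -4.8313 - 0.01*-57.9756 = -4.2515
  y_1 = -1.3932 - 0.01*-2.7864 = -1.3653
Step 2: grad_x = 2*6*-4.2515 = -51.0185, grad_y = 2*1*-1.3653 = -2.7307
  x_2 = -4.2515 - 0.01*-51.0185 = -3.7414
  y_2 = -1.3653 - 0.01*-2.7307 = -1.338
Step 3: grad_x = 2*6*-3.7414 = -44.8963, grad_y = 2*1*-1.338 = -2.6761
  x_3 = -3.7414 - 0.01*-44.8963 = -3.2924
  y_3 = -1.338 - 0.01*-2.6761 = -1.3113
Step 4: grad_x = 2*6*-3.2924 = -39.5087, grad_y = 2*1*-1.3113 = -2.6225
  x_4 = -3.2924 - 0.01*-39.5087 = -2.8973
  y_4 = -1.3113 - 0.01*-2.6225 = -1.285
f(-2.8973, -1.285) = 6*(-2.8973)^2 + 1*(-1.285)^2 = 52.0177


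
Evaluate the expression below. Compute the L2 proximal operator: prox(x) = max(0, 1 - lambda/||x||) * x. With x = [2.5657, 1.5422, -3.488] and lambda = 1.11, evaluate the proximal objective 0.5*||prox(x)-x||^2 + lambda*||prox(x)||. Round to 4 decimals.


Step 1: Compute ||x||.
||x|| = 4.5964
Step 2: Compute scaling factor.
scale = max(0, 1 - 1.11/4.5964) = 0.7585
Step 3: prox(x) = [1.9461, 1.1698, -2.6457]
||prox(x)|| = 3.4864
Step 4: Proximal objective.
0.5*||prox-x||^2 = 0.6161
lambda*||prox|| = 3.8699
Total = 4.486


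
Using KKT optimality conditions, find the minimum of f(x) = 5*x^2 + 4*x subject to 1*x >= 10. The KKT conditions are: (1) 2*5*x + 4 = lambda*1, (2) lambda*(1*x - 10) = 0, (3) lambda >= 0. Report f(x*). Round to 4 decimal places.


Step 1: Try lambda = 0 (constraint inactive).
x_unc = -4/(2*5) = -0.4
Check: 1*-0.4 = -0.4 < 10 -- violated!
Step 2: Constraint must be active: 1*x = 10
x* = 10/1 = 10.0
lambda = (2*5*10.0 + 4)/1 = 104.0
Step 3: Compute optimal value.
f(x*) = 5*10.0^2 + 4*10.0 = 540.0


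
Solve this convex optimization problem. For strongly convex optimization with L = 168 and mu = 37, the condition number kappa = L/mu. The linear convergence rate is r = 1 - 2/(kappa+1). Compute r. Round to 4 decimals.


Step 1: Compute the condition number.
kappa = L/mu = 168/37 = 4.5405
Step 2: Compute the convergence rate.
r = 1 - 2/(kappa + 1) = 1 - 2*mu/(L + mu) = (L - mu)/(L + mu) = 131/205 = 0.639


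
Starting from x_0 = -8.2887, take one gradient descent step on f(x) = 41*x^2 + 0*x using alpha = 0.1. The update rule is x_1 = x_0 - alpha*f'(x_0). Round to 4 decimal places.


We compute the gradient at x_0 and apply the update.
f'(x) = 82*x + 0
f'(-8.2887) = 82*-8.2887 + 0 = -679.6734
x_1 = -8.2887 - 0.1*-679.6734 = 59.6786


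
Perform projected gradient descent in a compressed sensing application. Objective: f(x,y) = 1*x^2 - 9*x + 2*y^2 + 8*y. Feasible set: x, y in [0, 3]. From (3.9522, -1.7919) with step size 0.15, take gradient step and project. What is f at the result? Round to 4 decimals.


Step 1: Compute gradient at (3.9522, -1.7919).
grad_x = 2*1*3.9522 - 9 = -1.0956
grad_y = 2*2*-1.7919 + 8 = 0.8324
Step 2: Gradient step.
x_raw = 3.9522 - 0.15*-1.0956 = 4.1165
y_raw = -1.7919 - 0.15*0.8324 = -1.9168
Step 3: Project onto [0, 3].
x_proj = clip(4.1165) = 3.0
y_proj = clip(-1.9168) = 0.0
Step 4: Evaluate f.
f(3.0, 0.0) = -18.0


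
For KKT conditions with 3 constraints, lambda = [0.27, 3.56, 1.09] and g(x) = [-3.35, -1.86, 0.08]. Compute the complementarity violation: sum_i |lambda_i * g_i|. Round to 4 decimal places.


KKT complementary slackness check:
lambda_1 * g_1 = 0.27 * -3.35 = -0.9045
lambda_2 * g_2 = 3.56 * -1.86 = -6.6216
lambda_3 * g_3 = 1.09 * 0.08 = 0.0872
Total violation = 0.9045 + 6.6216 + 0.0872 = 7.6133


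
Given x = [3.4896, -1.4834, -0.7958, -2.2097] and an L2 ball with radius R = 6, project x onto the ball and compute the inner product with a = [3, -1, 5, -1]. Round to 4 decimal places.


Step 1: Compute ||x|| (intermediates to 6 decimals).
||x|| = sqrt(3.4896^2 + (-1.4834)^2 + (-0.7958)^2 + (-2.2097)^2) = 4.460253
Step 2: Project.
Since ||x|| <= R, proj = x (no scaling needed).
proj(x) = [3.4896, -1.4834, -0.7958, -2.2097]
Step 3: Dot product.
a^T * proj(x) = 3*3.4896 - 1*(-1.4834) + 5*(-0.7958) - 1*(-2.2097) = 10.1829


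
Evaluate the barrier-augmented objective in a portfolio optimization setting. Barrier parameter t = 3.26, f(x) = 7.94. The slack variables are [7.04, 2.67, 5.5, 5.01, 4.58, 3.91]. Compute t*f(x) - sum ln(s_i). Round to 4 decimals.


Step 1: Compute log-barrier.
ln values: [1.9516, 0.9821, 1.7047, 1.6114, 1.5217, 1.3635]
phi = -(1.9516 + 0.9821 + 1.7047 + 1.6114 + 1.5217 + 1.3635) = -9.1351
Step 2: Compute augmented objective.
t*f(x) = 3.26*7.94 = 25.8844
Total = 25.8844 - 9.1351 = 16.7493


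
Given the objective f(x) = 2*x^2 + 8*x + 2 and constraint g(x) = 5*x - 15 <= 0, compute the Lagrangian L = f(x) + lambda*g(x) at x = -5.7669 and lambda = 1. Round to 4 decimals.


Step 1: Evaluate f(x).
f(-5.7669) = 2*(-5.7669)^2 + 8*(-5.7669) + 2 = 22.3791
Step 2: Evaluate g(x).
g(-5.7669) = 5*-5.7669 - 15 = -43.8345
Step 3: Compute Lagrangian.
L = 22.3791 + 1*-43.8345 = -21.4554


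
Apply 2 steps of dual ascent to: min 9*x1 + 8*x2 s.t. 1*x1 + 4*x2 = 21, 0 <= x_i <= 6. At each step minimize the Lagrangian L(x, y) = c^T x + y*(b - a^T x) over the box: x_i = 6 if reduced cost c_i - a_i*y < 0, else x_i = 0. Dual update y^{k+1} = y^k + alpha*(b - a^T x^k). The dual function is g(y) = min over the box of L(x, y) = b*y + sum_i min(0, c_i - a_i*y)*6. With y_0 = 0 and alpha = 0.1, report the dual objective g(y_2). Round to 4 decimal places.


Dual ascent for LP: min 9*x1 + 8*x2, 1*x1 + 4*x2 = 21, 0 <= x_i <= 6
Step 1: y^k = 0.0, reduced costs: (9.0, 8.0)
  x^k = (0.0, 0.0), subgradient = b - a^T x = 21.0
  y^{k+1} = 0.0 + 0.1*21.0 = 2.1
Step 2: y^k = 2.1, reduced costs: (6.9, -0.4)
  x^k = (0.0, 6.0), subgradient = b - a^T x = -3.0
  y^{k+1} = 2.1 + 0.1*-3.0 = 1.8
Dual objective at y_2 = 1.8: reduced costs (7.2, 0.8), box minimizer x = (0.0, 0.0)
g(y_2) = b*y + (c1 - a1*y)*x1 + (c2 - a2*y)*x2 = 21*1.8 + 7.2*0.0 + 0.8*0.0 = 37.8 + 0.0 + 0.0 = 37.8


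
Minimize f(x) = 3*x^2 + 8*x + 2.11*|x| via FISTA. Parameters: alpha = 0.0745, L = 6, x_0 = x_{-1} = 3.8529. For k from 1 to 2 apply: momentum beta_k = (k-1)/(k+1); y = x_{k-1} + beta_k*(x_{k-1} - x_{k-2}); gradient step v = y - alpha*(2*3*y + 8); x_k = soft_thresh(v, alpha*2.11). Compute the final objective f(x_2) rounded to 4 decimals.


FISTA on f(x) = 3*x^2 + 8*x + 2.11*|x|
L = 6, alpha = 0.0745
Iteration 1: beta = 0.0, y = 3.8529 + 0.0*(3.8529 - 3.8529) = 3.8529
  grad(y) = 31.1174, v = y - alpha*grad = 1.5347
  prox(v) = soft_thresh(1.5347, 0.1572) = 1.3775
Iteration 2: beta = 0.3333, y = 1.3775 + 0.3333*(1.3775 - 3.8529) = 0.5523
  grad(y) = 11.3139, v = y - alpha*grad = -0.2906
  prox(v) = soft_thresh(-0.2906, 0.1572) = -0.1334
f(x_2) = 3*(-0.1334)^2 + 8*(-0.1334) + 2.11*|-0.1334| = -0.7322


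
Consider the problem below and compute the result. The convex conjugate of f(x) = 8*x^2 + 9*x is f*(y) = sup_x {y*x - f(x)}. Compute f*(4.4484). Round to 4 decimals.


f*(y) = sup_x {y*x - a*x^2 - b*x} = sup_x {(y-b)*x - a*x^2}
FOC: (y - b) - 2a*x = 0 => x* = (y - b)/(2a)
x* = (4.4484 - 9)/(2*8) = -0.2845
f*(4.4484) = (y-b)^2/(4a) = (4.4484 - 9)^2/(4*8)
= 20.7171/32 = 0.6474


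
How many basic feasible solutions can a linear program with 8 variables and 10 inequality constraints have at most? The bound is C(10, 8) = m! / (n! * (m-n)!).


Each vertex corresponds to some choice of n active constraints out of m, so the number of vertices is at most C(m, n) = m! / (n!(m-n)!).
m = 10, n = 8
Numerator: 10 * 9 * 8 * 7 * 6 * 5 * 4 * 3
Denominator: 8! = 40320
C(10, 8) = 45


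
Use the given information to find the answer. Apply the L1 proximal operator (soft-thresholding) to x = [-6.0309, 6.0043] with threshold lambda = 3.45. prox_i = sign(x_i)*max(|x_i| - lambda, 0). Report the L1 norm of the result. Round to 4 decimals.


Soft-thresholding with lambda = 3.45:
prox(-6.0309) = sign(-6.0309)*max(|-6.0309| - 3.45, 0) = -2.5809
prox(6.0043) = sign(6.0043)*max(|6.0043| - 3.45, 0) = 2.5543
prox(x) = [-2.5809, 2.5543]
||prox(x)||_1 = 2.5809 + 2.5543 = 5.1352


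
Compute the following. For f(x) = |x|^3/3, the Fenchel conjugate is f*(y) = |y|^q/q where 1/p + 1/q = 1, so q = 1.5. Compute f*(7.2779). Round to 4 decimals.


The conjugate exponent q satisfies 1/p + 1/q = 1.
p = 3, so q = 3/(3 - 1) = 1.5
|y|^q = 7.2779^1.5 = 19.634
f*(7.2779) = 19.634 / 1.5 = 13.0893


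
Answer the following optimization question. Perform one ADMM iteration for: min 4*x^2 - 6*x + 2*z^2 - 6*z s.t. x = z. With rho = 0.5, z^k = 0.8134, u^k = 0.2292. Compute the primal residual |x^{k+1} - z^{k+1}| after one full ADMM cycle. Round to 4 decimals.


ADMM iteration with rho = 0.5, z^k = 0.8134, u^k = 0.2292
Step 1: x-update.
Minimize 4*x^2 - 6*x + (0.5/2)*(x - 0.8134 + 0.2292)^2
FOC: (2*4 + 0.5)*x = 6 + 0.5*(0.8134 - 0.2292)
x^{k+1} = 0.7402
Step 2: z-update.
Minimize 2*z^2 - 6*z + (0.5/2)*(0.7402 - z + 0.2292)^2
FOC: (2*2 + 0.5)*z = 6 + 0.5*(0.7402 + 0.2292)
z^{k+1} = 1.441
Step 3: u-update.
u^{k+1} = 0.2292 + 0.7402 - 1.441 = -0.4716
Step 4: Primal residual = |0.7402 - 1.441| = 0.7008


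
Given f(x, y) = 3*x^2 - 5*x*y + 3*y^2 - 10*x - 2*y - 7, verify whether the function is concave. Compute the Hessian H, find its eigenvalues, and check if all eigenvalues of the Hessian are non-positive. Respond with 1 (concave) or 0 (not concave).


The Hessian of f(x,y) = 3*x^2 - 5*x*y + 3*y^2 - 10*x - 2*y - 7 is:
H = [[6, -5], [-5, 6]]
Trace = 6 + 6 = 12
Determinant = 6*6 - (-5)^2 = 11
Discriminant = (12)^2 - 4*11 = 100.0
Eigenvalues: lambda_1 = 1.0, lambda_2 = 11.0
The function is not concave.

0


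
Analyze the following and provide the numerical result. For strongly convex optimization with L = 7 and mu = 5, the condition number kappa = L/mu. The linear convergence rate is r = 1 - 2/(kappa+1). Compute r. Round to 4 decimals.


Step 1: Compute the condition number.
kappa = L/mu = 7/5 = 1.4
Step 2: Compute the convergence rate.
r = 1 - 2/(kappa + 1) = 1 - 2*mu/(L + mu) = (L - mu)/(L + mu) = 2/12 = 0.1667


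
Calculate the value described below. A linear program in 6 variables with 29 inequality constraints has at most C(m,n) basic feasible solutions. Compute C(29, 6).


Each vertex corresponds to some choice of n active constraints out of m, so the number of vertices is at most C(m, n) = m! / (n!(m-n)!).
m = 29, n = 6
Numerator: 29 * 28 * 27 * 26 * 25 * 24
Denominator: 6! = 720
C(29, 6) = 475020


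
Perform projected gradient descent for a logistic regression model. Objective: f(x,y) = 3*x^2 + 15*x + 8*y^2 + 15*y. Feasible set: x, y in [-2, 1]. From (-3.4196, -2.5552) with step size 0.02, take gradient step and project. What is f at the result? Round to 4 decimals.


Step 1: Compute gradient at (-3.4196, -2.5552).
grad_x = 2*3*-3.4196 + 15 = -5.5176
grad_y = 2*8*-2.5552 + 15 = -25.8832
Step 2: Gradient step.
x_raw = -3.4196 - 0.02*-5.5176 = -3.3092
y_raw = -2.5552 - 0.02*-25.8832 = -2.0375
Step 3: Project onto [-2, 1].
x_proj = clip(-3.3092) = -2.0
y_proj = clip(-2.0375) = -2.0
Step 4: Evaluate f.
f(-2.0, -2.0) = -16.0


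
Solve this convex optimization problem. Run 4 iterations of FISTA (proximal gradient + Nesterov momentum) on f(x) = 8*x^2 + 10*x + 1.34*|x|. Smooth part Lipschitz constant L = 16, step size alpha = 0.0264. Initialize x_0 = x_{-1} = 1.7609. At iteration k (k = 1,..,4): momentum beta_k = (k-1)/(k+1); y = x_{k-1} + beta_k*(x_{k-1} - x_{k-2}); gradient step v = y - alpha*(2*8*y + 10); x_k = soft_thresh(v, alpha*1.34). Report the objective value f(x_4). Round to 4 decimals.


FISTA on f(x) = 8*x^2 + 10*x + 1.34*|x|
L = 16, alpha = 0.0264
Iteration 1: beta = 0.0, y = 1.7609 + 0.0*(1.7609 - 1.7609) = 1.7609
  grad(y) = 38.1744, v = y - alpha*grad = 0.7531
  prox(v) = soft_thresh(0.7531, 0.0354) = 0.7177
Iteration 2: beta = 0.3333, y = 0.7177 + 0.3333*(0.7177 - 1.7609) = 0.37
  grad(y) = 15.9199, v = y - alpha*grad = -0.0503
  prox(v) = soft_thresh(-0.0503, 0.0354) = -0.0149
Iteration 3: beta = 0.5, y = -0.0149 + 0.5*(-0.0149 - 0.7177) = -0.3812
  grad(y) = 3.9003, v = y - alpha*grad = -0.4842
  prox(v) = soft_thresh(-0.4842, 0.0354) = -0.4488
Iteration 4: beta = 0.6, y = -0.4488 + 0.6*(-0.4488 + 0.0149) = -0.7092
  grad(y) = -1.3467, v = y - alpha*grad = -0.6736
  prox(v) = soft_thresh(-0.6736, 0.0354) = -0.6382
f(x_4) = 8*(-0.6382)^2 + 10*(-0.6382) + 1.34*|-0.6382| = -2.2684


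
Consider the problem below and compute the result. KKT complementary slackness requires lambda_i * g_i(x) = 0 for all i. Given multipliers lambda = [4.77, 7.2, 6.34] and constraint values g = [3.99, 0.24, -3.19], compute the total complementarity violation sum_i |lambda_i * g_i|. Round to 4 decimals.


KKT complementary slackness check:
lambda_1 * g_1 = 4.77 * 3.99 = 19.0323
lambda_2 * g_2 = 7.2 * 0.24 = 1.728
lambda_3 * g_3 = 6.34 * -3.19 = -20.2246
Total violation = 19.0323 + 1.728 + 20.2246 = 40.9849


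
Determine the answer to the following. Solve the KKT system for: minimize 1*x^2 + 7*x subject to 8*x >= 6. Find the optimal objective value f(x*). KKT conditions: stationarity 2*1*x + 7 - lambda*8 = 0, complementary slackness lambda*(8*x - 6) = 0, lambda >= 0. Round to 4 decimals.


Step 1: Try lambda = 0 (constraint inactive).
x_unc = -7/(2*1) = -3.5
Check: 8*-3.5 = -28.0 < 6 -- violated!
Step 2: Constraint must be active: 8*x = 6
x* = 6/8 = 0.75
lambda = (2*1*0.75 + 7)/8 = 1.0625
Step 3: Compute optimal value.
f(x*) = 1*0.75^2 + 7*0.75 = 5.8125


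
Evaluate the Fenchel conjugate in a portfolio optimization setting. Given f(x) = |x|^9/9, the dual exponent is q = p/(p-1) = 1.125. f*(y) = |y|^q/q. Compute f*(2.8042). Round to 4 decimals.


The conjugate exponent q satisfies 1/p + 1/q = 1.
p = 9, so q = 9/(9 - 1) = 1.125
|y|^q = 2.8042^1.125 = 3.19
f*(2.8042) = 3.19 / 1.125 = 2.8355


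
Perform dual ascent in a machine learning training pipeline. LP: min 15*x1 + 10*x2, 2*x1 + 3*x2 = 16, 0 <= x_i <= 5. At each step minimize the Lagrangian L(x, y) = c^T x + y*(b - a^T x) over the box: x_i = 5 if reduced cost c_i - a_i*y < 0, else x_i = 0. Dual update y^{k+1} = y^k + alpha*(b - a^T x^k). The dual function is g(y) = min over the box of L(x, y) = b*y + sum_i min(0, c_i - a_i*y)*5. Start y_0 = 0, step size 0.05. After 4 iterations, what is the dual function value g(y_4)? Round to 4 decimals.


Dual ascent for LP: min 15*x1 + 10*x2, 2*x1 + 3*x2 = 16, 0 <= x_i <= 5
Step 1: y^k = 0.0, reduced costs: (15.0, 10.0)
  x^k = (0.0, 0.0), subgradient = b - a^T x = 16.0
  y^{k+1} = 0.0 + 0.05*16.0 = 0.8
Step 2: y^k = 0.8, reduced costs: (13.4, 7.6)
  x^k = (0.0, 0.0), subgradient = b - a^T x = 16.0
  y^{k+1} = 0.8 + 0.05*16.0 = 1.6
Step 3: y^k = 1.6, reduced costs: (11.8, 5.2)
  x^k = (0.0, 0.0), subgradient = b - a^T x = 16.0
  y^{k+1} = 1.6 + 0.05*16.0 = 2.4
Step 4: y^k = 2.4, reduced costs: (10.2, 2.8)
  x^k = (0.0, 0.0), subgradient = b - a^T x = 16.0
  y^{k+1} = 2.4 + 0.05*16.0 = 3.2
Dual objective at y_4 = 3.2: reduced costs (8.6, 0.4), box minimizer x = (0.0, 0.0)
g(y_4) = b*y + (c1 - a1*y)*x1 + (c2 - a2*y)*x2 = 16*3.2 + 8.6*0.0 + 0.4*0.0 = 51.2 + 0.0 + 0.0 = 51.2


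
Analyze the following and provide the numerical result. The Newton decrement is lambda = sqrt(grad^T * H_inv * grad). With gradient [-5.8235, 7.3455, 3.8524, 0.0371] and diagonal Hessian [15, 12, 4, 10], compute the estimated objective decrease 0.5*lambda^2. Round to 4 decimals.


Step 1: H is diagonal, so H^(-1) * g = [-0.3882, 0.6121, 0.9631, 0.0037].
Step 2: g^T H^(-1) g = sum_i g_i^2 / H_ii
  = (-5.8235)^2/15 + (7.3455)^2/12 + (3.8524)^2/4 + (0.0371)^2/10
  = 2.2609 + 4.4964 + 3.7102 + 0.0001 = 10.4676
Step 3: Objective decrease = 0.5 * g^T H^(-1) g = 5.2338


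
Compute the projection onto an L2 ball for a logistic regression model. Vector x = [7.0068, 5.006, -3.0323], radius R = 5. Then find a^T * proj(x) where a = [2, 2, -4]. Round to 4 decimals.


Step 1: Compute ||x|| (intermediates to 6 decimals).
||x|| = sqrt(7.0068^2 + 5.006^2 + (-3.0323)^2) = 9.129629
Step 2: Project.
Since ||x|| > R, scale = R/||x|| = 5/9.129629 = 0.547667, proj(x) = scale * x
proj(x) = [3.837393, 2.741621, -1.660691]
Step 3: Dot product.
a^T * proj(x) = 2*3.837393 + 2*2.741621 - 4*(-1.660691) = 19.8008


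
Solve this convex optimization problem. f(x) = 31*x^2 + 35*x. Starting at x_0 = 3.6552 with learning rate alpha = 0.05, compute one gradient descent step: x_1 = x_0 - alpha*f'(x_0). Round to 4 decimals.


We compute the gradient at x_0 and apply the update.
f'(x) = 62*x + 35
f'(3.6552) = 62*3.6552 + 35 = 261.6224
x_1 = 3.6552 - 0.05*261.6224 = -9.4259


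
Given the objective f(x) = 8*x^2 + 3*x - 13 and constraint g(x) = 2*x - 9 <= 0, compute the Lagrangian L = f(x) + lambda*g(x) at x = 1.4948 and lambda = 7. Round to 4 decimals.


Step 1: Evaluate f(x).
f(1.4948) = 8*1.4948^2 + 3*1.4948 - 13 = 9.3598
Step 2: Evaluate g(x).
g(1.4948) = 2*1.4948 - 9 = -6.0104
Step 3: Compute Lagrangian.
L = 9.3598 + 7*-6.0104 = -32.713


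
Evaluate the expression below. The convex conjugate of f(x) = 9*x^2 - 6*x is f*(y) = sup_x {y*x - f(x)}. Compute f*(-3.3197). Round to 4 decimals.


f*(y) = sup_x {y*x - a*x^2 - b*x} = sup_x {(y-b)*x - a*x^2}
FOC: (y - b) - 2a*x = 0 => x* = (y - b)/(2a)
x* = (-3.3197 + 6)/(2*9) = 0.1489
f*(-3.3197) = (y-b)^2/(4a) = (-3.3197 + 6)^2/(4*9)
= 7.184/36 = 0.1996


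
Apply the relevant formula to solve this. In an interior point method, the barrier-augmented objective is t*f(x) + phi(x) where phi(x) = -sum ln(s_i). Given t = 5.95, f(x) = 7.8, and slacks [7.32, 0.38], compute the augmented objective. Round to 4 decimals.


Step 1: Compute log-barrier.
ln values: [1.9906, -0.9676]
phi = -(1.9906 - 0.9676) = -1.023
Step 2: Compute augmented objective.
t*f(x) = 5.95*7.8 = 46.41
Total = 46.41 - 1.023 = 45.387


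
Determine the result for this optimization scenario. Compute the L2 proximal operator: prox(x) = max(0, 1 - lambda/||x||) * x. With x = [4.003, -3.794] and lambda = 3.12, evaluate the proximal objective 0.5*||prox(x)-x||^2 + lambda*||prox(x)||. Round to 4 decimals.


Step 1: Compute ||x||.
||x|| = 5.5153
Step 2: Compute scaling factor.
scale = max(0, 1 - 3.12/5.5153) = 0.4343
Step 3: prox(x) = [1.7385, -1.6477]
||prox(x)|| = 2.3953
Step 4: Proximal objective.
0.5*||prox-x||^2 = 4.8672
lambda*||prox|| = 7.4733
Total = 12.3405


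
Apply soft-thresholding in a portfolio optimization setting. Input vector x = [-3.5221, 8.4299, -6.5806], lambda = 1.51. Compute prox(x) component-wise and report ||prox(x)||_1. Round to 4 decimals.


Soft-thresholding with lambda = 1.51:
prox(-3.5221) = sign(-3.5221)*max(|-3.5221| - 1.51, 0) = -2.0121
prox(8.4299) = sign(8.4299)*max(|8.4299| - 1.51, 0) = 6.9199
prox(-6.5806) = sign(-6.5806)*max(|-6.5806| - 1.51, 0) = -5.0706
prox(x) = [-2.0121, 6.9199, -5.0706]
||prox(x)||_1 = 2.0121 + 6.9199 + 5.0706 = 14.0026


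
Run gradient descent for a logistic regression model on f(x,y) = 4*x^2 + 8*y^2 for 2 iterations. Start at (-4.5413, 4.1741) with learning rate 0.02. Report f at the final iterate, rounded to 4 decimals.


Gradient descent on f(x,y) = 4*x^2 + 8*y^2.
Starting point: (-4.5413, 4.1741), alpha = 0.02
Step 1: grad_x = 2*4*-4.5413 = -36.3304, grad_y = 2*8*4.1741 = 66.7856
  x_1 = -4.5413 - 0.02*-36.3304 = -3.8147
  y_1 = 4.1741 - 0.02*66.7856 = 2.8384
Step 2: grad_x = 2*4*-3.8147 = -30.5175, grad_y = 2*8*2.8384 = 45.4142
  x_2 = -3.8147 - 0.02*-30.5175 = -3.2043
  y_2 = 2.8384 - 0.02*45.4142 = 1.9301
f(-3.2043, 1.9301) = 4*(-3.2043)^2 + 8*1.9301^2 = 70.8736


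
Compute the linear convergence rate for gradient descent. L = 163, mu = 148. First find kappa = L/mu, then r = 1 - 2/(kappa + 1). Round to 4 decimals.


Step 1: Compute the condition number.
kappa = L/mu = 163/148 = 1.1014
Step 2: Compute the convergence rate.
r = 1 - 2/(kappa + 1) = 1 - 2*mu/(L + mu) = (L - mu)/(L + mu) = 15/311 = 0.0482


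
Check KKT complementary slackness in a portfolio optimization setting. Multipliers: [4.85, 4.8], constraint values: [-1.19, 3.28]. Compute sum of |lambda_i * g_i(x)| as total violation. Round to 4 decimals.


KKT complementary slackness check:
lambda_1 * g_1 = 4.85 * -1.19 = -5.7715
lambda_2 * g_2 = 4.8 * 3.28 = 15.744
Total violation = 5.7715 + 15.744 = 21.5155


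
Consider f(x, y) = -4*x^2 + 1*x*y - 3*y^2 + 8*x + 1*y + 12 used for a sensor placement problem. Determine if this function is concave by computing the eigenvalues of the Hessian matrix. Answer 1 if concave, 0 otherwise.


The Hessian of f(x,y) = -4*x^2 + 1*x*y - 3*y^2 + 8*x + 1*y + 12 is:
H = [[-8, 1], [1, -6]]
Trace = -8 - 6 = -14
Determinant = -8*-6 - (1)^2 = 47
Discriminant = (-14)^2 - 4*47 = 8.0
Eigenvalues: lambda_1 = -8.4142, lambda_2 = -5.5858
The function is concave.

1


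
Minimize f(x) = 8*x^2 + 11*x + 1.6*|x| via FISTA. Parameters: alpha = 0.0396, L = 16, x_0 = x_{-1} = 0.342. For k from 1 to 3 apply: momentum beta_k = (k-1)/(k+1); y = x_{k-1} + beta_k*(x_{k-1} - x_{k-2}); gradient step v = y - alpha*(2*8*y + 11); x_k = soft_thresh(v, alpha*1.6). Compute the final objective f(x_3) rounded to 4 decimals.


FISTA on f(x) = 8*x^2 + 11*x + 1.6*|x|
L = 16, alpha = 0.0396
Iteration 1: beta = 0.0, y = 0.342 + 0.0*(0.342 - 0.342) = 0.342
  grad(y) = 16.472, v = y - alpha*grad = -0.3103
  prox(v) = soft_thresh(-0.3103, 0.0634) = -0.2469
Iteration 2: beta = 0.3333, y = -0.2469 + 0.3333*(-0.2469 - 0.342) = -0.4432
  grad(y) = 3.9081, v = y - alpha*grad = -0.598
  prox(v) = soft_thresh(-0.598, 0.0634) = -0.5346
Iteration 3: beta = 0.5, y = -0.5346 + 0.5*(-0.5346 + 0.2469) = -0.6785
  grad(y) = 0.144, v = y - alpha*grad = -0.6842
  prox(v) = soft_thresh(-0.6842, 0.0634) = -0.6208
f(x_3) = 8*(-0.6208)^2 + 11*(-0.6208) + 1.6*|-0.6208| = -2.7524


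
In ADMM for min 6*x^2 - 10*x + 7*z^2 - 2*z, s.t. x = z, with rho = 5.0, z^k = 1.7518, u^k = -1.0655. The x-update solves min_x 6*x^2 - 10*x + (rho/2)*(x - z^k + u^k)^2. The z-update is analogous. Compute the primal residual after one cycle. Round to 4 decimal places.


ADMM iteration with rho = 5.0, z^k = 1.7518, u^k = -1.0655
Step 1: x-update.
Minimize 6*x^2 - 10*x + (5.0/2)*(x - 1.7518 - 1.0655)^2
FOC: (2*6 + 5.0)*x = 10 + 5.0*(1.7518 + 1.0655)
x^{k+1} = 1.4169
Step 2: z-update.
Minimize 7*z^2 - 2*z + (5.0/2)*(1.4169 - z - 1.0655)^2
FOC: (2*7 + 5.0)*z = 2 + 5.0*(1.4169 - 1.0655)
z^{k+1} = 0.1977
Step 3: u-update.
u^{k+1} = -1.0655 + 1.4169 - 0.1977 = 0.1536
Step 4: Primal residual = |1.4169 - 0.1977| = 1.2191


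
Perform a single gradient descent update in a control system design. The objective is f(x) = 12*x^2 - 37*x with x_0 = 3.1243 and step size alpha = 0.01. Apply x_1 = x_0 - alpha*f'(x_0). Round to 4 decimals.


We compute the gradient at x_0 and apply the update.
f'(x) = 24*x - 37
f'(3.1243) = 24*3.1243 - 37 = 37.9832
x_1 = 3.1243 - 0.01*37.9832 = 2.7445


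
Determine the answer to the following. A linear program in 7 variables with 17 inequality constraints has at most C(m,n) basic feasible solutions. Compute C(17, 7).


Each vertex corresponds to some choice of n active constraints out of m, so the number of vertices is at most C(m, n) = m! / (n!(m-n)!).
m = 17, n = 7
Numerator: 17 * 16 * 15 * 14 * 13 * 12 * 11
Denominator: 7! = 5040
C(17, 7) = 19448


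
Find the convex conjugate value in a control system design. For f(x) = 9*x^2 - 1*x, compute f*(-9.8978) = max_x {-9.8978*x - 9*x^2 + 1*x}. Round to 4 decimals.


f*(y) = sup_x {y*x - a*x^2 - b*x} = sup_x {(y-b)*x - a*x^2}
FOC: (y - b) - 2a*x = 0 => x* = (y - b)/(2a)
x* = (-9.8978 + 1)/(2*9) = -0.4943
f*(-9.8978) = (y-b)^2/(4a) = (-9.8978 + 1)^2/(4*9)
= 79.1708/36 = 2.1992


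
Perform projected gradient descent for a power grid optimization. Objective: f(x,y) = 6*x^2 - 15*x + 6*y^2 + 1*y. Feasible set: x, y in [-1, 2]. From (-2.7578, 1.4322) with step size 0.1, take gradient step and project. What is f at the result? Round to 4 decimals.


Step 1: Compute gradient at (-2.7578, 1.4322).
grad_x = 2*6*-2.7578 - 15 = -48.0936
grad_y = 2*6*1.4322 + 1 = 18.1864
Step 2: Gradient step.
x_raw = -2.7578 - 0.1*-48.0936 = 2.0516
y_raw = 1.4322 - 0.1*18.1864 = -0.3864
Step 3: Project onto [-1, 2].
x_proj = clip(2.0516) = 2.0
y_proj = clip(-0.3864) = -0.3864
Step 4: Evaluate f.
f(2.0, -0.3864) = -5.4904


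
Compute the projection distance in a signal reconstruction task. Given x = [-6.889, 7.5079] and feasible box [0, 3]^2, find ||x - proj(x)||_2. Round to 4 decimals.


Project each component onto [0, 3].
clip(-6.889) = 0.0, clip(7.5079) = 3.0
Projection = [0.0, 3.0]
Squared diffs: [47.4583, 20.3212]
Distance = sqrt(67.7795) = 8.2328


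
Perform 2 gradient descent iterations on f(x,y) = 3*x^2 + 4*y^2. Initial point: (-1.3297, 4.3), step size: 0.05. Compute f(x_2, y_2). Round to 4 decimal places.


Gradient descent on f(x,y) = 3*x^2 + 4*y^2.
Starting point: (-1.3297, 4.3), alpha = 0.05
Step 1: grad_x = 2*3*-1.3297 = -7.9782, grad_y = 2*4*4.3 = 34.4
  x_1 = -1.3297 - 0.05*-7.9782 = -0.9308
  y_1 = 4.3 - 0.05*34.4 = 2.58
Step 2: grad_x = 2*3*-0.9308 = -5.5847, grad_y = 2*4*2.58 = 20.64
  x_2 = -0.9308 - 0.05*-5.5847 = -0.6516
  y_2 = 2.58 - 0.05*20.64 = 1.548
f(-0.6516, 1.548) = 3*(-0.6516)^2 + 4*1.548^2 = 10.8588


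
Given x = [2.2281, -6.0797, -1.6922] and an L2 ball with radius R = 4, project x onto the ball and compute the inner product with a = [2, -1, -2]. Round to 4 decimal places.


Step 1: Compute ||x|| (intermediates to 6 decimals).
||x|| = sqrt(2.2281^2 + (-6.0797)^2 + (-1.6922)^2) = 6.692587
Step 2: Project.
Since ||x|| > R, scale = R/||x|| = 4/6.692587 = 0.597676, proj(x) = scale * x
proj(x) = [1.331682, -3.633691, -1.011387]
Step 3: Dot product.
a^T * proj(x) = 2*1.331682 - 1*(-3.633691) - 2*(-1.011387) = 8.3198


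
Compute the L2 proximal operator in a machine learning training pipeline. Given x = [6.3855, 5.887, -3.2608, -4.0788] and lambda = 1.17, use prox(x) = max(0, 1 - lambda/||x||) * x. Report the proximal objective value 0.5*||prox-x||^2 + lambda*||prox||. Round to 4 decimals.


Step 1: Compute ||x||.
||x|| = 10.1341
Step 2: Compute scaling factor.
scale = max(0, 1 - 1.17/10.1341) = 0.8845
Step 3: prox(x) = [5.6483, 5.2073, -2.8843, -3.6079]
||prox(x)|| = 8.9641
Step 4: Proximal objective.
0.5*||prox-x||^2 = 0.6845
lambda*||prox|| = 10.488
Total = 11.1725


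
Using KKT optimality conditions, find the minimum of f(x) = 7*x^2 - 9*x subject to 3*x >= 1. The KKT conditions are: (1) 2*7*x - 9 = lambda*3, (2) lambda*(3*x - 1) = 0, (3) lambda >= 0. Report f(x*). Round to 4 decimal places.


Step 1: Try lambda = 0 (constraint inactive).
Stationarity: 2*7*x - 9 = 0
x* = 9/(2*7) = 9/14 = 0.6429 (rounded; the exact value 9/14 is used below)
Check constraint: 3*0.6429 = 1.9287 >= 1 -- satisfied.
Step 2: Compute optimal value.
f(x*) = 7*(9/14)^2 - 9*(9/14) = -2.8929


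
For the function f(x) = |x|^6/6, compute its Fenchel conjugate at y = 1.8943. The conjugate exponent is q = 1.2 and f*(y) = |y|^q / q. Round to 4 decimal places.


The conjugate exponent q satisfies 1/p + 1/q = 1.
p = 6, so q = 6/(6 - 1) = 1.2
|y|^q = 1.8943^1.2 = 2.1525
f*(1.8943) = 2.1525 / 1.2 = 1.7937


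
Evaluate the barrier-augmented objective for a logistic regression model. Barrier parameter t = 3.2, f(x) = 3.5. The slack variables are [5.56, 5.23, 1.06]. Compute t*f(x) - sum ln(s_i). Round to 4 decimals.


Step 1: Compute log-barrier.
ln values: [1.7156, 1.6544, 0.0583]
phi = -(1.7156 + 1.6544 + 0.0583) = -3.4283
Step 2: Compute augmented objective.
t*f(x) = 3.2*3.5 = 11.2
Total = 11.2 - 3.4283 = 7.7717


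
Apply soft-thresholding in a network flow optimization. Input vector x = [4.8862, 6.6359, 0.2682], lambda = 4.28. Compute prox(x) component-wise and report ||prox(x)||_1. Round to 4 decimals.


Soft-thresholding with lambda = 4.28:
prox(4.8862) = sign(4.8862)*max(|4.8862| - 4.28, 0) = 0.6062
prox(6.6359) = sign(6.6359)*max(|6.6359| - 4.28, 0) = 2.3559
prox(0.2682) = sign(0.2682)*max(|0.2682| - 4.28, 0) = 0.0
prox(x) = [0.6062, 2.3559, 0.0]
||prox(x)||_1 = 0.6062 + 2.3559 + 0.0 = 2.9621


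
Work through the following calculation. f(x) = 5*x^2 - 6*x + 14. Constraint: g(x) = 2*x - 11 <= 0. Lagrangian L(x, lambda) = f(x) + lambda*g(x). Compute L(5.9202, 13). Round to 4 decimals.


Step 1: Evaluate f(x).
f(5.9202) = 5*5.9202^2 - 6*5.9202 + 14 = 153.7226
Step 2: Evaluate g(x).
g(5.9202) = 2*5.9202 - 11 = 0.8404
Step 3: Compute Lagrangian.
L = 153.7226 + 13*0.8404 = 164.6478


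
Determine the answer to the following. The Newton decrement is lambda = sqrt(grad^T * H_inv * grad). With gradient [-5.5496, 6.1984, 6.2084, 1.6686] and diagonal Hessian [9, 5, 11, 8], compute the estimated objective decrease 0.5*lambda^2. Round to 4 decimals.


Step 1: H is diagonal, so H^(-1) * g = [-0.6166, 1.2397, 0.5644, 0.2086].
Step 2: g^T H^(-1) g = sum_i g_i^2 / H_ii
  = (-5.5496)^2/9 + (6.1984)^2/5 + (6.2084)^2/11 + (1.6686)^2/8
  = 3.422 + 7.684 + 3.504 + 0.348 = 14.9581
Step 3: Objective decrease = 0.5 * g^T H^(-1) g = 7.479


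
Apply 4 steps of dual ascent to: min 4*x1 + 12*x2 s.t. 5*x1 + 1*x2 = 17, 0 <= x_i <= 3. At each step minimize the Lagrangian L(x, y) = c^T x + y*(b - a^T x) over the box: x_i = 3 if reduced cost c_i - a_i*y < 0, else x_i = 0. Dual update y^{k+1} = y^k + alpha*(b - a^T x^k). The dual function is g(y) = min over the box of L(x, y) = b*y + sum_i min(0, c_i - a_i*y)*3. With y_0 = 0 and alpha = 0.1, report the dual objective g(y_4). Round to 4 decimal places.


Dual ascent for LP: min 4*x1 + 12*x2, 5*x1 + 1*x2 = 17, 0 <= x_i <= 3
Step 1: y^k = 0.0, reduced costs: (4.0, 12.0)
  x^k = (0.0, 0.0), subgradient = b - a^T x = 17.0
  y^{k+1} = 0.0 + 0.1*17.0 = 1.7
Step 2: y^k = 1.7, reduced costs: (-4.5, 10.3)
  x^k = (3.0, 0.0), subgradient = b - a^T x = 2.0
  y^{k+1} = 1.7 + 0.1*2.0 = 1.9
Step 3: y^k = 1.9, reduced costs: (-5.5, 10.1)
  x^k = (3.0, 0.0), subgradient = b - a^T x = 2.0
  y^{k+1} = 1.9 + 0.1*2.0 = 2.1
Step 4: y^k = 2.1, reduced costs: (-6.5, 9.9)
  x^k = (3.0, 0.0), subgradient = b - a^T x = 2.0
  y^{k+1} = 2.1 + 0.1*2.0 = 2.3
Dual objective at y_4 = 2.3: reduced costs (-7.5, 9.7), box minimizer x = (3.0, 0.0)
g(y_4) = b*y + (c1 - a1*y)*x1 + (c2 - a2*y)*x2 = 17*2.3 + (-7.5)*3.0 + 9.7*0.0 = 39.1 - 22.5 + 0.0 = 16.6


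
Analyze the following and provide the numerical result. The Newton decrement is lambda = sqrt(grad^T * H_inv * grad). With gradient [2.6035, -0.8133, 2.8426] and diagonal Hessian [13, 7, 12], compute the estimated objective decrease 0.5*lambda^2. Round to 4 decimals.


Step 1: H is diagonal, so H^(-1) * g = [0.2003, -0.1162, 0.2369].
Step 2: g^T H^(-1) g = sum_i g_i^2 / H_ii
  = (2.6035)^2/13 + (-0.8133)^2/7 + (2.8426)^2/12
  = 0.5214 + 0.0945 + 0.6734 = 1.2893
Step 3: Objective decrease = 0.5 * g^T H^(-1) g = 0.6446


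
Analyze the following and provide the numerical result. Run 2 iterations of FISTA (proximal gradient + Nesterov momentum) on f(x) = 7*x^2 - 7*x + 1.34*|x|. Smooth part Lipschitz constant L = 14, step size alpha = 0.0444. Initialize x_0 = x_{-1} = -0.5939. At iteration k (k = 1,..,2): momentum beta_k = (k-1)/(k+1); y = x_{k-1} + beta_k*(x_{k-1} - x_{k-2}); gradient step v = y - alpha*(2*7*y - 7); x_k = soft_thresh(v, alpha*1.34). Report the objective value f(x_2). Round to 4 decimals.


FISTA on f(x) = 7*x^2 - 7*x + 1.34*|x|
L = 14, alpha = 0.0444
Iteration 1: beta = 0.0, y = -0.5939 + 0.0*(-0.5939 + 0.5939) = -0.5939
  grad(y) = -15.3146, v = y - alpha*grad = 0.0861
  prox(v) = soft_thresh(0.0861, 0.0595) = 0.0266
Iteration 2: beta = 0.3333, y = 0.0266 + 0.3333*(0.0266 + 0.5939) = 0.2334
  grad(y) = -3.7325, v = y - alpha*grad = 0.3991
  prox(v) = soft_thresh(0.3991, 0.0595) = 0.3396
f(x_2) = 7*0.3396^2 - 7*0.3396 + 1.34*|0.3396| = -1.1149


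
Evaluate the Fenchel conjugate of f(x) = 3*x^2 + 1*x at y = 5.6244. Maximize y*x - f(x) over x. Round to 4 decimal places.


f*(y) = sup_x {y*x - a*x^2 - b*x} = sup_x {(y-b)*x - a*x^2}
FOC: (y - b) - 2a*x = 0 => x* = (y - b)/(2a)
x* = (5.6244 - 1)/(2*3) = 0.7707
f*(5.6244) = (y-b)^2/(4a) = (5.6244 - 1)^2/(4*3)
= 21.3851/12 = 1.7821


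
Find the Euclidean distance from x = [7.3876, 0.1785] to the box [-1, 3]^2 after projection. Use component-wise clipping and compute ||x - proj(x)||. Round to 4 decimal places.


Project each component onto [-1, 3].
clip(7.3876) = 3.0, clip(0.1785) = 0.1785
Projection = [3.0, 0.1785]
Squared diffs: [19.251, 0.0]
Distance = sqrt(19.251) = 4.3876


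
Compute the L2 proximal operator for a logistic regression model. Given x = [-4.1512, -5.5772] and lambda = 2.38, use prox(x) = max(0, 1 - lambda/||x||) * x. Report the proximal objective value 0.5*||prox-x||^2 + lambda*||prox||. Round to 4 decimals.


Step 1: Compute ||x||.
||x|| = 6.9525
Step 2: Compute scaling factor.
scale = max(0, 1 - 2.38/6.9525) = 0.6577
Step 3: prox(x) = [-2.7302, -3.668]
||prox(x)|| = 4.5725
Step 4: Proximal objective.
0.5*||prox-x||^2 = 2.8322
lambda*||prox|| = 10.8826
Total = 13.7148


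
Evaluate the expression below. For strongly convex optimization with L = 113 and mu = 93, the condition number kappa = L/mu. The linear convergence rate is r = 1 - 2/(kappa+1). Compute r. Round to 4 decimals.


Step 1: Compute the condition number.
kappa = L/mu = 113/93 = 1.2151
Step 2: Compute the convergence rate.
r = 1 - 2/(kappa + 1) = 1 - 2*mu/(L + mu) = (L - mu)/(L + mu) = 20/206 = 0.0971


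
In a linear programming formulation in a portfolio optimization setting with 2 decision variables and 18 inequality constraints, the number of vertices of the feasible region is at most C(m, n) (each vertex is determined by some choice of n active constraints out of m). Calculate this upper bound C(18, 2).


Each vertex corresponds to some choice of n active constraints out of m, so the number of vertices is at most C(m, n) = m! / (n!(m-n)!).
m = 18, n = 2
Numerator: 18 * 17
Denominator: 2! = 2
C(18, 2) = 153


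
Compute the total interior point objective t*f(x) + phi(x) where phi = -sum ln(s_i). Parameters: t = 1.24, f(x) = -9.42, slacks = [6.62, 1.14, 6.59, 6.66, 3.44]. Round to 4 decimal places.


Step 1: Compute log-barrier.
ln values: [1.8901, 0.131, 1.8856, 1.8961, 1.2355]
phi = -(1.8901 + 0.131 + 1.8856 + 1.8961 + 1.2355) = -7.0383
Step 2: Compute augmented objective.
t*f(x) = 1.24*-9.42 = -11.6808
Total = -11.6808 - 7.0383 = -18.7191
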